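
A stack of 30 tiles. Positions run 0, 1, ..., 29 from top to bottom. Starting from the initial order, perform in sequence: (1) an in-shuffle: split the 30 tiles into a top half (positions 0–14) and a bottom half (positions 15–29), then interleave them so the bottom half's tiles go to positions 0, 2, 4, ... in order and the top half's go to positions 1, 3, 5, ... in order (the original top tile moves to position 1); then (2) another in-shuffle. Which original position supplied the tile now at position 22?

Undo the operations in reverse order, starting from position 22:
  undo op 2 (in-shuffle, from bottom half): 22 ← 26
  undo op 1 (in-shuffle, from bottom half): 26 ← 28
So the tile at position 22 came from original position 28.

28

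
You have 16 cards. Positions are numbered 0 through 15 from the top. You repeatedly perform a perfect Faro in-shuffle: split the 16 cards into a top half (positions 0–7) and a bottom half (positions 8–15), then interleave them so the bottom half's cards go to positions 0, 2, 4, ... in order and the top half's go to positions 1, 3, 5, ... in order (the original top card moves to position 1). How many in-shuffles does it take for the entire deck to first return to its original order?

8

The in-shuffle permutes the 16 positions with cycle lengths [8, 8].
Every card is home exactly when every cycle has completed a whole number of laps, i.e. after lcm(8) = 8 in-shuffles.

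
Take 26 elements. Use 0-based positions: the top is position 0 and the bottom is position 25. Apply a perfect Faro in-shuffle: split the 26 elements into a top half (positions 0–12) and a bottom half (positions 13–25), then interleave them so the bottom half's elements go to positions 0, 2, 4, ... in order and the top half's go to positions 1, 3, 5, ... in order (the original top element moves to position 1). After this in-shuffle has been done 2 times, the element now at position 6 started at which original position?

21

Work backwards from position 6, undoing one in-shuffle at a time:
6 ← 16 ← 21
So the element now at position 6 started at position 21.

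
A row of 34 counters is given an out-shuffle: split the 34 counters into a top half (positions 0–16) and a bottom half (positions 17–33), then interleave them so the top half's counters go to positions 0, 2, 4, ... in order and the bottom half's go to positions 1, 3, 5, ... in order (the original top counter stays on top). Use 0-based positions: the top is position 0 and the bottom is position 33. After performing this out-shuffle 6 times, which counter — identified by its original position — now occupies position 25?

Work backwards from position 25, undoing one out-shuffle at a time:
25 ← 29 ← 31 ← 32 ← 16 ← 8 ← 4
So the counter now at position 25 started at position 4.

4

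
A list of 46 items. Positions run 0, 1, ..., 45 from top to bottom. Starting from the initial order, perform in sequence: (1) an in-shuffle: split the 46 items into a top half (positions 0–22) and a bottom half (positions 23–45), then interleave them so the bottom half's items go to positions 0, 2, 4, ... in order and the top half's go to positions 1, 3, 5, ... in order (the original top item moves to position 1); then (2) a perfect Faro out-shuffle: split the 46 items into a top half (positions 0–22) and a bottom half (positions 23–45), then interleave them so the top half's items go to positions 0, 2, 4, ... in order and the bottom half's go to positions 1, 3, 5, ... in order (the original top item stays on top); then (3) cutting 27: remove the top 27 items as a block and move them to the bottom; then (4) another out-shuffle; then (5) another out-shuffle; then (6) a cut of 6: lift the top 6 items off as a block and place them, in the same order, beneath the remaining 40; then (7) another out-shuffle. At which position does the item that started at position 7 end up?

Track the item from position 7 forward through each operation:
  after op 1 (in-shuffle): 7 → 15
  after op 2 (out-shuffle): 15 → 30
  after op 3 (cut 27): 30 → 3
  after op 4 (out-shuffle): 3 → 6
  after op 5 (out-shuffle): 6 → 12
  after op 6 (cut 6): 12 → 6
  after op 7 (out-shuffle): 6 → 12

12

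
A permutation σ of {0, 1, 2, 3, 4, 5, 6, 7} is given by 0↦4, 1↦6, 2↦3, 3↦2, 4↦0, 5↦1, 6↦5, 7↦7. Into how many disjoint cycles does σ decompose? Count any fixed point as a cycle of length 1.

4

Cycle decomposition: (0 4) (1 6 5) (2 3) (7).
4 cycles.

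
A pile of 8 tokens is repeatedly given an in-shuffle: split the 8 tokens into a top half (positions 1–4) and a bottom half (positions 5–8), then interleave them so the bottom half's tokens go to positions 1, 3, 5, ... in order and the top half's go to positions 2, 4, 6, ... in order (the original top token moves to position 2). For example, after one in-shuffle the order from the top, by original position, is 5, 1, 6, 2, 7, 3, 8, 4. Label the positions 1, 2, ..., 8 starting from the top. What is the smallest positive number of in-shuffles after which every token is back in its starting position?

6

The in-shuffle permutes the 8 positions with cycle lengths [2, 6].
Every token is home exactly when every cycle has completed a whole number of laps, i.e. after lcm(2, 6) = 6 in-shuffles.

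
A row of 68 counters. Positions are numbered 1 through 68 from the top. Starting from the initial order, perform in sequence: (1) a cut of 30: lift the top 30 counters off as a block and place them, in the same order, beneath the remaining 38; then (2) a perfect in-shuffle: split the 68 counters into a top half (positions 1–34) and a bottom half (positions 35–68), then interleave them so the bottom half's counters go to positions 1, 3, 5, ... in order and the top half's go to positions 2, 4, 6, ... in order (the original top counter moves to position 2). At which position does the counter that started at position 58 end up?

Track the counter from position 58 forward through each operation:
  after op 1 (cut 30): 58 → 28
  after op 2 (in-shuffle): 28 → 56

56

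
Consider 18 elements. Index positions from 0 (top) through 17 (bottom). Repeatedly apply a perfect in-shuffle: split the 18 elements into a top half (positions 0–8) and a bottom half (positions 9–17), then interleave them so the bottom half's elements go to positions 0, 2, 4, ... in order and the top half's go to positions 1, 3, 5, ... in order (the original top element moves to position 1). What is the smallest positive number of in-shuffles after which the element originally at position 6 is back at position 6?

Follow position 6 under repeated in-shuffles:
6 → 13 → 8 → 17 → 16 → 14 → 10 → 2 → 5 → 11 → 4 → 9 → 0 → 1 → 3 → 7 → 15 → 12 → 6
It first returns after 18 in-shuffles.

18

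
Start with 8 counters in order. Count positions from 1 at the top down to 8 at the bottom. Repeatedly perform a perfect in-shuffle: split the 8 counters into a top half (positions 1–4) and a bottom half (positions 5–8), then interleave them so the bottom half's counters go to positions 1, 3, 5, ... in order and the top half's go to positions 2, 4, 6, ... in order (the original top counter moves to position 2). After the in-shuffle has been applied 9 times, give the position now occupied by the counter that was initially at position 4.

Track the counter's position through each in-shuffle:
4 → 8 → 7 → 5 → 1 → 2 → 4 → 8 → 7 → 5

5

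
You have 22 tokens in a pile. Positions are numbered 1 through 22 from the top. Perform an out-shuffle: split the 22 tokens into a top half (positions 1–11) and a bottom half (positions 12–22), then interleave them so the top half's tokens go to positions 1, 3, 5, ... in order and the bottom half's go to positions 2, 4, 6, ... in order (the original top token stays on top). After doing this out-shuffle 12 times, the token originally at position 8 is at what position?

Track the token's position through each out-shuffle:
8 → 15 → 8 → 15 → 8 → 15 → 8 → 15 → 8 → 15 → 8 → 15 → 8

8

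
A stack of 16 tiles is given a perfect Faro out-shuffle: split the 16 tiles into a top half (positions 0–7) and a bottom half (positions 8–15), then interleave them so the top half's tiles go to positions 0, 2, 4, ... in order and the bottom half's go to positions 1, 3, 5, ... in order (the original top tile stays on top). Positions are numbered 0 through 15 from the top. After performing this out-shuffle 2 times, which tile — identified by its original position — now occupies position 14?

Work backwards from position 14, undoing one out-shuffle at a time:
14 ← 7 ← 11
So the tile now at position 14 started at position 11.

11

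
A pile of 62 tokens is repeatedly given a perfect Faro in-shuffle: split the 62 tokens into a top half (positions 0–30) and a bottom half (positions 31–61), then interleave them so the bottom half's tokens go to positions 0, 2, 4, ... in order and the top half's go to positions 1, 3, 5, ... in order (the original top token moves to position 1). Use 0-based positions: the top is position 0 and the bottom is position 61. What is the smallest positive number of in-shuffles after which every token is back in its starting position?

6

The in-shuffle permutes the 62 positions with cycle lengths [2, 3, 3, 6, 6, 6, 6, 6, 6, 6, 6, 6].
Every token is home exactly when every cycle has completed a whole number of laps, i.e. after lcm(2, 3, 6) = 6 in-shuffles.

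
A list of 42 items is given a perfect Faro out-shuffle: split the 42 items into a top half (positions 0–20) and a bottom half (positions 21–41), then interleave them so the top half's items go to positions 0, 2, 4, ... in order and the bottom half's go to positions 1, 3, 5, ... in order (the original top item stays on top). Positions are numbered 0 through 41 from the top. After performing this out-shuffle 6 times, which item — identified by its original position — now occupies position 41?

Work backwards from position 41, undoing one out-shuffle at a time:
41 ← 41 ← 41 ← 41 ← 41 ← 41 ← 41
So the item now at position 41 started at position 41.

41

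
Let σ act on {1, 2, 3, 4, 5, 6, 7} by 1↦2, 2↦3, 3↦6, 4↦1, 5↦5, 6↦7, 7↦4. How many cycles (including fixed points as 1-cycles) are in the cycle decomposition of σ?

Cycle decomposition: (1 2 3 6 7 4) (5).
2 cycles.

2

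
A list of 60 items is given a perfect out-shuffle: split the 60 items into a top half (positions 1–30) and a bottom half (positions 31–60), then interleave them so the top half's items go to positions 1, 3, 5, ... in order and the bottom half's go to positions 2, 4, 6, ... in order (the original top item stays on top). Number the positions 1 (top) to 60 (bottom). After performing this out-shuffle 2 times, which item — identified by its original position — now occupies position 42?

Work backwards from position 42, undoing one out-shuffle at a time:
42 ← 51 ← 26
So the item now at position 42 started at position 26.

26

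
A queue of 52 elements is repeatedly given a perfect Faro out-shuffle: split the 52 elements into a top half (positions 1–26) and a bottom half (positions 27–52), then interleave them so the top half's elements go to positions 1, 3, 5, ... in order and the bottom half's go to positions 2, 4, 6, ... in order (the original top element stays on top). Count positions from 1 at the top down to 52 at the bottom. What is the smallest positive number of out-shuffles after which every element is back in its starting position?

8

The out-shuffle permutes the 52 positions with cycle lengths [1, 1, 2, 8, 8, 8, 8, 8, 8].
Every element is home exactly when every cycle has completed a whole number of laps, i.e. after lcm(1, 2, 8) = 8 out-shuffles.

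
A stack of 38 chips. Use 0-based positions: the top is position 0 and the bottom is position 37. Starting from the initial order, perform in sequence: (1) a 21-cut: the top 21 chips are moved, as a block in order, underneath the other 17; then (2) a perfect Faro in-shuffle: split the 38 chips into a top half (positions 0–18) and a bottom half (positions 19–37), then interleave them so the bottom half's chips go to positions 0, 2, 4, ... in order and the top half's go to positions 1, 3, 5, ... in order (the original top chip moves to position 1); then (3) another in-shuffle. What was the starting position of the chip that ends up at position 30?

Undo the operations in reverse order, starting from position 30:
  undo op 3 (in-shuffle, from bottom half): 30 ← 34
  undo op 2 (in-shuffle, from bottom half): 34 ← 36
  undo op 1 (cut 21): 36 ← 19
So the chip at position 30 came from original position 19.

19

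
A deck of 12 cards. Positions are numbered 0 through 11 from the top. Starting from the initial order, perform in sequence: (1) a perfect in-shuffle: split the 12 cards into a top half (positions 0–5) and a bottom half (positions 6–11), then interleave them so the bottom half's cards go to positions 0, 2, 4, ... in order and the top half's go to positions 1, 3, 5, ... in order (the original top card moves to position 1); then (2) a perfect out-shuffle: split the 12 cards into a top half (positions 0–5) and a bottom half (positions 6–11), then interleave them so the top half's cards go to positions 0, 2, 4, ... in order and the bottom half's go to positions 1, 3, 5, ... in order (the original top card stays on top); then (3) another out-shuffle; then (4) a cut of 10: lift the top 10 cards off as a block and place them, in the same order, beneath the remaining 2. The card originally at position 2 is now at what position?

Track the card from position 2 forward through each operation:
  after op 1 (in-shuffle): 2 → 5
  after op 2 (out-shuffle): 5 → 10
  after op 3 (out-shuffle): 10 → 9
  after op 4 (cut 10): 9 → 11

11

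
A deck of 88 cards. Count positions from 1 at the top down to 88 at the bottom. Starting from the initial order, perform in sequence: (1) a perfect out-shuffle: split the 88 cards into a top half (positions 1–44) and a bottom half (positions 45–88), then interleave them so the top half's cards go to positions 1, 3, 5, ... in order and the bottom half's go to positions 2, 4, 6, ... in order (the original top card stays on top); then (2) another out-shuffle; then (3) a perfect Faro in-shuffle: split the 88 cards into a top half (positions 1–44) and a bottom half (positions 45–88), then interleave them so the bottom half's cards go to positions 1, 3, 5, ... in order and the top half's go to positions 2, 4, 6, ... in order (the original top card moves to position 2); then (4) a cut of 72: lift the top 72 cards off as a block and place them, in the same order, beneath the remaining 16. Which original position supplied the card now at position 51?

38

Undo the operations in reverse order, starting from position 51:
  undo op 4 (cut 72): 51 ← 35
  undo op 3 (in-shuffle, from bottom half): 35 ← 62
  undo op 2 (out-shuffle, from bottom half): 62 ← 75
  undo op 1 (out-shuffle, from top half): 75 ← 38
So the card at position 51 came from original position 38.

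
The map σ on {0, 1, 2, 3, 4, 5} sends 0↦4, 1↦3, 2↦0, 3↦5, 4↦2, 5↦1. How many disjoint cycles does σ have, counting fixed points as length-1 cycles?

Cycle decomposition: (0 4 2) (1 3 5).
2 cycles.

2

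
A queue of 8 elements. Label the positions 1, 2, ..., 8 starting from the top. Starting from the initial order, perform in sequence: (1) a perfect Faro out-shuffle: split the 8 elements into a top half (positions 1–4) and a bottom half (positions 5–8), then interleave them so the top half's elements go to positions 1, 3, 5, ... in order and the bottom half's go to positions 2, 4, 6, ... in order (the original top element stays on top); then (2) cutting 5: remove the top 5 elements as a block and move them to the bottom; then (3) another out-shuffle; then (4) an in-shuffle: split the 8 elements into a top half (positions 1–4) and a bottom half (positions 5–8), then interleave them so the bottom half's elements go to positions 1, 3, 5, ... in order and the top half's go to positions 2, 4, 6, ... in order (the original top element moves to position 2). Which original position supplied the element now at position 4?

5

Undo the operations in reverse order, starting from position 4:
  undo op 4 (in-shuffle, from top half): 4 ← 2
  undo op 3 (out-shuffle, from bottom half): 2 ← 5
  undo op 2 (cut 5): 5 ← 2
  undo op 1 (out-shuffle, from bottom half): 2 ← 5
So the element at position 4 came from original position 5.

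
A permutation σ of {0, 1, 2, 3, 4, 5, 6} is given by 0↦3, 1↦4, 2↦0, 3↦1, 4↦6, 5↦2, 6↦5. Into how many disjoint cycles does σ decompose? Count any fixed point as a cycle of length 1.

1

Cycle decomposition: (0 3 1 4 6 5 2).
1 cycle.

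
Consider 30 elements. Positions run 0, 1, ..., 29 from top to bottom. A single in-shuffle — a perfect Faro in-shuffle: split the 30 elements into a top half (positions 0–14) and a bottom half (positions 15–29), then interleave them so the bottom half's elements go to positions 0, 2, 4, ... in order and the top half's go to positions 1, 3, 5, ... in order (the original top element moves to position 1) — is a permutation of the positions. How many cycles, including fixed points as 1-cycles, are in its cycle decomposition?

6

Trace each unvisited position around until it returns:
(0 1 3 7 15) (2 5 11 23 16) (4 9 19 8 17) (6 13 27 24 18) (10 21 12 25 20) (14 29 28 26 22)
6 cycles in total.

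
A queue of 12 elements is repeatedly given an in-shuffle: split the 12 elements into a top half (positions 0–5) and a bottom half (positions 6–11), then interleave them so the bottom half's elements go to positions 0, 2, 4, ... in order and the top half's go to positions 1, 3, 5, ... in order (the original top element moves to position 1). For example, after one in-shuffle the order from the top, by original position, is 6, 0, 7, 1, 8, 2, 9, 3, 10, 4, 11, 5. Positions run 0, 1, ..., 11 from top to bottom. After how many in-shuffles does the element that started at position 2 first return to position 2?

12

Follow position 2 under repeated in-shuffles:
2 → 5 → 11 → 10 → 8 → 4 → 9 → 6 → 0 → 1 → 3 → 7 → 2
It first returns after 12 in-shuffles.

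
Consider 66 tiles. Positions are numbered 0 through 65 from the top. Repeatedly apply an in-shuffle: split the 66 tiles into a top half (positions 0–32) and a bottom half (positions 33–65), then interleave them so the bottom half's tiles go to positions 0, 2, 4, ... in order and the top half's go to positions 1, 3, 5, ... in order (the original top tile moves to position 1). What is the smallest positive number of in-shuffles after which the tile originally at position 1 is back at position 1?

Follow position 1 under repeated in-shuffles:
1 → 3 → 7 → 15 → 31 → 63 → 60 → 54 → ... → 1 (length 66)
It first returns after 66 in-shuffles.

66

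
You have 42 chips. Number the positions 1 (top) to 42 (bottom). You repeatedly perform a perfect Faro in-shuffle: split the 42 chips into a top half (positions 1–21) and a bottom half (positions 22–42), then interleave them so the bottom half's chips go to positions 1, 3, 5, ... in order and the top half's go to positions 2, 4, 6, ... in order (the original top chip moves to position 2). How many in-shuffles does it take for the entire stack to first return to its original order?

14

The in-shuffle permutes the 42 positions with cycle lengths [14, 14, 14].
Every chip is home exactly when every cycle has completed a whole number of laps, i.e. after lcm(14) = 14 in-shuffles.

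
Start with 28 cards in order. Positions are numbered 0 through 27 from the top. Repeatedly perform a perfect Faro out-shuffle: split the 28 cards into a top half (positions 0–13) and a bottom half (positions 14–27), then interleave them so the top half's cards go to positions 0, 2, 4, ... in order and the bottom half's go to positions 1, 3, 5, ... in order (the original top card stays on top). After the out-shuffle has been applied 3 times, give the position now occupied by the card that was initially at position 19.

17

Track the card's position through each out-shuffle:
19 → 11 → 22 → 17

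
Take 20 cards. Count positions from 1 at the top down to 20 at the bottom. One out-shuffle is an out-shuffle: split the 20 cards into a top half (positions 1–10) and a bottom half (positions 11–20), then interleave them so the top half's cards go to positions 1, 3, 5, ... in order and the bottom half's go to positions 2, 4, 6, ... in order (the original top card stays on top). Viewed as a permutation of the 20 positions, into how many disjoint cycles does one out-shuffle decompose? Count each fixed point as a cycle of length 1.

3

Trace each unvisited position around until it returns:
(1) (2 3 5 9 17 14 ... len 18) (20)
3 cycles in total.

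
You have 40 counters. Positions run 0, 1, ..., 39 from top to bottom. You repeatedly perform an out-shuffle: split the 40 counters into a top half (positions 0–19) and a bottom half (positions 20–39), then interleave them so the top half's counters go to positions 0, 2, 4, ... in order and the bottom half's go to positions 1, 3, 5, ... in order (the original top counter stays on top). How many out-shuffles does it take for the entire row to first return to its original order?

The out-shuffle permutes the 40 positions with cycle lengths [1, 1, 2, 12, 12, 12].
Every counter is home exactly when every cycle has completed a whole number of laps, i.e. after lcm(1, 2, 12) = 12 out-shuffles.

12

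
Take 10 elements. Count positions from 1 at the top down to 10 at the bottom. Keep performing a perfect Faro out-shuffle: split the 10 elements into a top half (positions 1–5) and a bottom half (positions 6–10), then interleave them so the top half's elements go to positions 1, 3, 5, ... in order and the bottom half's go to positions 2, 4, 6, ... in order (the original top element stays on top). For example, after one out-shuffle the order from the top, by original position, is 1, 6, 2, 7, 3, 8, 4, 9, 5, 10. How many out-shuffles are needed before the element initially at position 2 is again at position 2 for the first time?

Follow position 2 under repeated out-shuffles:
2 → 3 → 5 → 9 → 8 → 6 → 2
It first returns after 6 out-shuffles.

6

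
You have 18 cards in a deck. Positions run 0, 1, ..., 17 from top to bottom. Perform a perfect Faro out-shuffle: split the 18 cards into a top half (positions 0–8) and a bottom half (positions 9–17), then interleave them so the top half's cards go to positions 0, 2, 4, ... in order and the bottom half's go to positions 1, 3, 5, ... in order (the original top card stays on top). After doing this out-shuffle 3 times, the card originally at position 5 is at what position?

Track the card's position through each out-shuffle:
5 → 10 → 3 → 6

6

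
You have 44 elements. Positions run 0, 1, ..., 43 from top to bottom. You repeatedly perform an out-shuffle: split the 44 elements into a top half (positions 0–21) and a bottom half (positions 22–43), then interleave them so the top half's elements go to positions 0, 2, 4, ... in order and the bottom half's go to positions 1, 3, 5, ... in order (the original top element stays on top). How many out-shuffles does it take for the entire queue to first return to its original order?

14

The out-shuffle permutes the 44 positions with cycle lengths [1, 1, 14, 14, 14].
Every element is home exactly when every cycle has completed a whole number of laps, i.e. after lcm(1, 14) = 14 out-shuffles.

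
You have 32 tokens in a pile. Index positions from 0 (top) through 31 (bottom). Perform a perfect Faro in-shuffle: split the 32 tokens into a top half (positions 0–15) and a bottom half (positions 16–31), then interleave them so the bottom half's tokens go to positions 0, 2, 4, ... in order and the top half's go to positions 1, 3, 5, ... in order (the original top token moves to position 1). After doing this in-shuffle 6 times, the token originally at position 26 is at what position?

Track the token's position through each in-shuffle:
26 → 20 → 8 → 17 → 2 → 5 → 11

11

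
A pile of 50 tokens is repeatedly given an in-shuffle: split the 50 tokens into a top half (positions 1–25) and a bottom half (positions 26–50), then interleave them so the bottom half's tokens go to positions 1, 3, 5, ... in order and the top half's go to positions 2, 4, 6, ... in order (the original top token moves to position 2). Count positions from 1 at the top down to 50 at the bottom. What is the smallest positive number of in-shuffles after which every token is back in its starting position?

The in-shuffle permutes the 50 positions with cycle lengths [2, 8, 8, 8, 8, 8, 8].
Every token is home exactly when every cycle has completed a whole number of laps, i.e. after lcm(2, 8) = 8 in-shuffles.

8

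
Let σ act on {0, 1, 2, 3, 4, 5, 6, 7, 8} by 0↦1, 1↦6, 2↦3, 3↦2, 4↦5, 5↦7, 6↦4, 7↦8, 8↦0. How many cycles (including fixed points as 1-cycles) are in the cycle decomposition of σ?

2

Cycle decomposition: (0 1 6 4 5 7 8) (2 3).
2 cycles.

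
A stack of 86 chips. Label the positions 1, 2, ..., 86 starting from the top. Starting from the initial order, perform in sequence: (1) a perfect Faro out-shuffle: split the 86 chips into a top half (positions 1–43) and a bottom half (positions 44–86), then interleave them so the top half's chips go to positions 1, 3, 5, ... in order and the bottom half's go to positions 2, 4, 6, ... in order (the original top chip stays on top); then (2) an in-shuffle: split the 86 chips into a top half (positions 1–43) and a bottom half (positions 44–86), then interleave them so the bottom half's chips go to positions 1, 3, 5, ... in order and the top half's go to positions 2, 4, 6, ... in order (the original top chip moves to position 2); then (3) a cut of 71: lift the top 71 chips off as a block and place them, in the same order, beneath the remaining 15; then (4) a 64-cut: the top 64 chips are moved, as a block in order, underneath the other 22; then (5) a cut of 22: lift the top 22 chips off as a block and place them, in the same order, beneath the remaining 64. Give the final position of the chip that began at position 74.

Track the chip from position 74 forward through each operation:
  after op 1 (out-shuffle): 74 → 62
  after op 2 (in-shuffle): 62 → 37
  after op 3 (cut 71): 37 → 52
  after op 4 (cut 64): 52 → 74
  after op 5 (cut 22): 74 → 52

52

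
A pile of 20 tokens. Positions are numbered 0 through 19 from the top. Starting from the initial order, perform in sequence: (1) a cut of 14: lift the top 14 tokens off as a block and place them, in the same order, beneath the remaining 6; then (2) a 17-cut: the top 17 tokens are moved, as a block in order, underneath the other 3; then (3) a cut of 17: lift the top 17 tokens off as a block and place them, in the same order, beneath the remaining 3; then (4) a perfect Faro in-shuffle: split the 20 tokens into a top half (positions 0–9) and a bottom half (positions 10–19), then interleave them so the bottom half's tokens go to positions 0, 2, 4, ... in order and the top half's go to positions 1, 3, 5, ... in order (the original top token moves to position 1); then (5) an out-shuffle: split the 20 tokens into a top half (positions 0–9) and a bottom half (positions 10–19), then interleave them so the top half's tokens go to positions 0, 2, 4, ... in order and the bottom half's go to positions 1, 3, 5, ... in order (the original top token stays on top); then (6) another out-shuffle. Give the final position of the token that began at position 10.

Track the token from position 10 forward through each operation:
  after op 1 (cut 14): 10 → 16
  after op 2 (cut 17): 16 → 19
  after op 3 (cut 17): 19 → 2
  after op 4 (in-shuffle): 2 → 5
  after op 5 (out-shuffle): 5 → 10
  after op 6 (out-shuffle): 10 → 1

1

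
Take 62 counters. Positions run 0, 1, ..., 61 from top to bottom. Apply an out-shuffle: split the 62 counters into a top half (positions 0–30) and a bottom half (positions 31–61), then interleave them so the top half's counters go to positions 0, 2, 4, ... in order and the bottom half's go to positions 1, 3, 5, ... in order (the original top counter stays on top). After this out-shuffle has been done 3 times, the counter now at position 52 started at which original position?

Work backwards from position 52, undoing one out-shuffle at a time:
52 ← 26 ← 13 ← 37
So the counter now at position 52 started at position 37.

37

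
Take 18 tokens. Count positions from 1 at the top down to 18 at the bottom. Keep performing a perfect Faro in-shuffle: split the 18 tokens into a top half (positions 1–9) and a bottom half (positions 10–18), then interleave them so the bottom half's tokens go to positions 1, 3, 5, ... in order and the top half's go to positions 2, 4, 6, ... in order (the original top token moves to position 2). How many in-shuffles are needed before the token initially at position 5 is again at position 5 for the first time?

18

Follow position 5 under repeated in-shuffles:
5 → 10 → 1 → 2 → 4 → 8 → 16 → 13 → 7 → 14 → 9 → 18 → 17 → 15 → 11 → 3 → 6 → 12 → 5
It first returns after 18 in-shuffles.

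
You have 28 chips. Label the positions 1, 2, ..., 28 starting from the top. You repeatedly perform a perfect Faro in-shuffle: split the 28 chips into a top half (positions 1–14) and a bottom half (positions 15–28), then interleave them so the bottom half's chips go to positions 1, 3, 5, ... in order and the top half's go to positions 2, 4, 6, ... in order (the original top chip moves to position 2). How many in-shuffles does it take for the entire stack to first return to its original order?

28

The in-shuffle permutes the 28 positions with cycle lengths [28].
Every chip is home exactly when every cycle has completed a whole number of laps, i.e. after lcm(28) = 28 in-shuffles.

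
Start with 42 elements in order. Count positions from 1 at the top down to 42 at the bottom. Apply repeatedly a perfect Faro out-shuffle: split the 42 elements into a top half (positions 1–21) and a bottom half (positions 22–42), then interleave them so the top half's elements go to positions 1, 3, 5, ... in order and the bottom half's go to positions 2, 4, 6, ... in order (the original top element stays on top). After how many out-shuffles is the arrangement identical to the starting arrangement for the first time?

The out-shuffle permutes the 42 positions with cycle lengths [1, 1, 20, 20].
Every element is home exactly when every cycle has completed a whole number of laps, i.e. after lcm(1, 20) = 20 out-shuffles.

20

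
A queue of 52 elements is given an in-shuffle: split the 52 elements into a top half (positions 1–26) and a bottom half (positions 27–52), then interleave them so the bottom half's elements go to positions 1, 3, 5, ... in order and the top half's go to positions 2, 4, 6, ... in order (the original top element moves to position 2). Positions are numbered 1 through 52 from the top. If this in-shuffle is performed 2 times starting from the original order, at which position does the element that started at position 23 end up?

Track the element's position through each in-shuffle:
23 → 46 → 39

39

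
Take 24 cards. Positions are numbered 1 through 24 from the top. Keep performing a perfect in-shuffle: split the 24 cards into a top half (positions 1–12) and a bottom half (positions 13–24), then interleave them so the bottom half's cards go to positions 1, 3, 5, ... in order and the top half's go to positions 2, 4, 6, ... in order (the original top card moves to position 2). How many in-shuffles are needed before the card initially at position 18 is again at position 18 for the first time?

20

Follow position 18 under repeated in-shuffles:
18 → 11 → 22 → 19 → 13 → 1 → 2 → 4 → 8 → 16 → 7 → 14 → 3 → 6 → 12 → 24 → 23 → 21 → 17 → 9 → 18
It first returns after 20 in-shuffles.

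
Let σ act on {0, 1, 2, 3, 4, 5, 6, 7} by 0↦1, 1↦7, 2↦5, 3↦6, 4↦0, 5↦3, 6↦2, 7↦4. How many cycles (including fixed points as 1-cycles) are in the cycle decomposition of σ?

Cycle decomposition: (0 1 7 4) (2 5 3 6).
2 cycles.

2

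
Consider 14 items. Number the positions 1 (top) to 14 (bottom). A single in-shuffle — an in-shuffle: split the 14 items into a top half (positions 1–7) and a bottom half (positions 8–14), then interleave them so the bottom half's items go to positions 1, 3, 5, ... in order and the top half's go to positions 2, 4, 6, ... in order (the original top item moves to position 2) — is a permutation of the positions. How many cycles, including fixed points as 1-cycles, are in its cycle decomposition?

Trace each unvisited position around until it returns:
(1 2 4 8) (3 6 12 9) (5 10) (7 14 13 11)
4 cycles in total.

4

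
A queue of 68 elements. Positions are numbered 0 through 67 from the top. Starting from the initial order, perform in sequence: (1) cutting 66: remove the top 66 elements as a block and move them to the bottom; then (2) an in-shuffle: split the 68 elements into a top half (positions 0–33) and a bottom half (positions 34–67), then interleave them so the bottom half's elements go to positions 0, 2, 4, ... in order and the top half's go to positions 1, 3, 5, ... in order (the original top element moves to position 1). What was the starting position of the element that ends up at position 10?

37

Undo the operations in reverse order, starting from position 10:
  undo op 2 (in-shuffle, from bottom half): 10 ← 39
  undo op 1 (cut 66): 39 ← 37
So the element at position 10 came from original position 37.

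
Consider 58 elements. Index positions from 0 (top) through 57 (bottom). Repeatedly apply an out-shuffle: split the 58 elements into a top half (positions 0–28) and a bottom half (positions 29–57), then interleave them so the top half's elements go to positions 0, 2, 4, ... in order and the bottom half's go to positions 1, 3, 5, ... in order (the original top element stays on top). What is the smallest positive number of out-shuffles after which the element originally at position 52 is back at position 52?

Follow position 52 under repeated out-shuffles:
52 → 47 → 37 → 17 → 34 → 11 → 22 → 44 → 31 → 5 → 10 → 20 → 40 → 23 → 46 → 35 → 13 → 26 → 52
It first returns after 18 out-shuffles.

18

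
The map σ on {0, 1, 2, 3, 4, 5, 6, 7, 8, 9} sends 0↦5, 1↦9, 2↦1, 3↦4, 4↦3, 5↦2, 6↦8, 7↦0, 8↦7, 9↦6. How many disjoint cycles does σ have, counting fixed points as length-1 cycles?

Cycle decomposition: (0 5 2 1 9 6 8 7) (3 4).
2 cycles.

2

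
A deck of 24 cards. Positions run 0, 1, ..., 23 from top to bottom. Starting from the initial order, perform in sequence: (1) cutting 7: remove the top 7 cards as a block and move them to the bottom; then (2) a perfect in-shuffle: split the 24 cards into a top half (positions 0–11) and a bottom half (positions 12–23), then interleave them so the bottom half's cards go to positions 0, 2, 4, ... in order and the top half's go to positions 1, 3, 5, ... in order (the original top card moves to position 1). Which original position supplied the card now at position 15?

14

Undo the operations in reverse order, starting from position 15:
  undo op 2 (in-shuffle, from top half): 15 ← 7
  undo op 1 (cut 7): 7 ← 14
So the card at position 15 came from original position 14.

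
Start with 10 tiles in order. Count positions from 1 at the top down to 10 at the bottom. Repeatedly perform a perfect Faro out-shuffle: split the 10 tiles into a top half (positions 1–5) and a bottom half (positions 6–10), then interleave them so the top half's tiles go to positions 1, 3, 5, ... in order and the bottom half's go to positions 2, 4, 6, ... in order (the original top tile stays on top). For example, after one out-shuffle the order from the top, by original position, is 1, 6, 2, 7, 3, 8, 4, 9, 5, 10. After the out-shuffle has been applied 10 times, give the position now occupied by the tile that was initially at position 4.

Track the tile's position through each out-shuffle:
4 → 7 → 4 → 7 → 4 → 7 → 4 → 7 → 4 → 7 → 4

4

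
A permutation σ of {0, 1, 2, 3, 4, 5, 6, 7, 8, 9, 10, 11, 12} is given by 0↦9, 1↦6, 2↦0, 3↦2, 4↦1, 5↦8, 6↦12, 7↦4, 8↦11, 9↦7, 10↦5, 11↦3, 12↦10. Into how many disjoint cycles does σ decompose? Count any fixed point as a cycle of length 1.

1

Cycle decomposition: (0 9 7 4 1 6 12 10 5 8 11 3 2).
1 cycle.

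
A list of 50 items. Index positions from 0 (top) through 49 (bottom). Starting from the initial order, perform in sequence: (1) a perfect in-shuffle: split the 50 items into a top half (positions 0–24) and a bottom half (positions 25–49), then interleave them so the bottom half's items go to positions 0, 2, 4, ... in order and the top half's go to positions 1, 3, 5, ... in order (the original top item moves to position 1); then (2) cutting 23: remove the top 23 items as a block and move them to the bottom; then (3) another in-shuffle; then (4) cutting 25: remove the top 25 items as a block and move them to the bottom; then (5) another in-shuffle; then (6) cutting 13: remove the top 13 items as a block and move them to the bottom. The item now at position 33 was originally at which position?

42

Undo the operations in reverse order, starting from position 33:
  undo op 6 (cut 13): 33 ← 46
  undo op 5 (in-shuffle, from bottom half): 46 ← 48
  undo op 4 (cut 25): 48 ← 23
  undo op 3 (in-shuffle, from top half): 23 ← 11
  undo op 2 (cut 23): 11 ← 34
  undo op 1 (in-shuffle, from bottom half): 34 ← 42
So the item at position 33 came from original position 42.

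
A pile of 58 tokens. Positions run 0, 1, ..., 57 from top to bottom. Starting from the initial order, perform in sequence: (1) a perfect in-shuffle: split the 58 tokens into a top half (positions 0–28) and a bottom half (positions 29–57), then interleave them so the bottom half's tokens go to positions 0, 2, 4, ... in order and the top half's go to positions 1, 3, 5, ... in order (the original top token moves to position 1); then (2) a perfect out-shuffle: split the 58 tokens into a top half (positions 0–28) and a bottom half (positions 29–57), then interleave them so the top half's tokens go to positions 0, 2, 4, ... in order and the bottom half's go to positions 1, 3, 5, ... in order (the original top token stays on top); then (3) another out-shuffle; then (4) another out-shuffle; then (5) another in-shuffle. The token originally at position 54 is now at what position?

Track the token from position 54 forward through each operation:
  after op 1 (in-shuffle): 54 → 50
  after op 2 (out-shuffle): 50 → 43
  after op 3 (out-shuffle): 43 → 29
  after op 4 (out-shuffle): 29 → 1
  after op 5 (in-shuffle): 1 → 3

3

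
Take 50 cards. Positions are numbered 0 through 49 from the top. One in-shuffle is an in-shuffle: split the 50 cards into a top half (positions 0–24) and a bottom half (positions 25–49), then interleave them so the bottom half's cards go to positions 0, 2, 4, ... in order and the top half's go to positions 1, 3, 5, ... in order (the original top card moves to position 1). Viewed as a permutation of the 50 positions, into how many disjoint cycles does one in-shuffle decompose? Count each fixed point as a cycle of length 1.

7

Trace each unvisited position around until it returns:
(0 1 3 7 15 31 12 25) (2 5 11 23 47 44 38 26) (4 9 19 39 28 6 13 27) (8 17 35 20 41 32 14 29) (10 21 43 36 22 45 40 30) (16 33) (18 37 24 49 48 46 42 34)
7 cycles in total.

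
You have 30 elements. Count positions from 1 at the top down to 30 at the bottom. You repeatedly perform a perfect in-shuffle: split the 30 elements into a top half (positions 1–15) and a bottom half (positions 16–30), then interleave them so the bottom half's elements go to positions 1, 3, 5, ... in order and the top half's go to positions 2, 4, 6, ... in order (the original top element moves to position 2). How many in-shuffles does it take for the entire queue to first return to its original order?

The in-shuffle permutes the 30 positions with cycle lengths [5, 5, 5, 5, 5, 5].
Every element is home exactly when every cycle has completed a whole number of laps, i.e. after lcm(5) = 5 in-shuffles.

5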